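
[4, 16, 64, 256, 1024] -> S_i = 4*4^i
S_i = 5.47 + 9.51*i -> [5.47, 14.98, 24.49, 34.0, 43.51]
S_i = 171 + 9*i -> [171, 180, 189, 198, 207]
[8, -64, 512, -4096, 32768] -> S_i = 8*-8^i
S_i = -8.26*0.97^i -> [-8.26, -8.01, -7.77, -7.54, -7.31]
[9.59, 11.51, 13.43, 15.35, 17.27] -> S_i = 9.59 + 1.92*i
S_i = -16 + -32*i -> [-16, -48, -80, -112, -144]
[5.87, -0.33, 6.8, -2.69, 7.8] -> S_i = Random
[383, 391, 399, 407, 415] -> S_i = 383 + 8*i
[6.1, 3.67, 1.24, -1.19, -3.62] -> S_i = 6.10 + -2.43*i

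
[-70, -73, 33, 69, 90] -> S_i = Random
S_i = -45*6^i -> [-45, -270, -1620, -9720, -58320]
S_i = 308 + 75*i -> [308, 383, 458, 533, 608]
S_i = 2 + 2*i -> [2, 4, 6, 8, 10]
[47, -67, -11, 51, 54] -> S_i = Random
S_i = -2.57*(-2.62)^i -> [-2.57, 6.73, -17.64, 46.22, -121.1]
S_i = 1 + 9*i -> [1, 10, 19, 28, 37]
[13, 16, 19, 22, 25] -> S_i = 13 + 3*i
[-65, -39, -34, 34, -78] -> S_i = Random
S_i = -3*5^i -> [-3, -15, -75, -375, -1875]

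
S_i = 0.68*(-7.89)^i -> [0.68, -5.37, 42.33, -333.99, 2635.22]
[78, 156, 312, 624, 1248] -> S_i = 78*2^i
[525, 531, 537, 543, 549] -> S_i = 525 + 6*i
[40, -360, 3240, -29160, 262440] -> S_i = 40*-9^i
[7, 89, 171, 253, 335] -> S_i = 7 + 82*i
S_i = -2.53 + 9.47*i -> [-2.53, 6.94, 16.41, 25.88, 35.35]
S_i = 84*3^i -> [84, 252, 756, 2268, 6804]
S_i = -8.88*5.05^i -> [-8.88, -44.84, -226.46, -1143.63, -5775.35]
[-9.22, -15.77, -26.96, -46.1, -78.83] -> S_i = -9.22*1.71^i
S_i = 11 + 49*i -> [11, 60, 109, 158, 207]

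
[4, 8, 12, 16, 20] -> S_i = 4 + 4*i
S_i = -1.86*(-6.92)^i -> [-1.86, 12.87, -89.07, 616.36, -4265.18]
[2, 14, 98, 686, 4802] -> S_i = 2*7^i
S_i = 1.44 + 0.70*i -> [1.44, 2.14, 2.84, 3.54, 4.24]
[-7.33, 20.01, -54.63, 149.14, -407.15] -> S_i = -7.33*(-2.73)^i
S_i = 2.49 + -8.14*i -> [2.49, -5.65, -13.79, -21.93, -30.07]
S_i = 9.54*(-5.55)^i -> [9.54, -52.95, 293.86, -1630.9, 9051.49]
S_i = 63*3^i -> [63, 189, 567, 1701, 5103]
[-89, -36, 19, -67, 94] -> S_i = Random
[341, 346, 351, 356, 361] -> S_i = 341 + 5*i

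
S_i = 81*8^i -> [81, 648, 5184, 41472, 331776]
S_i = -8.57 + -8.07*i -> [-8.57, -16.64, -24.71, -32.78, -40.85]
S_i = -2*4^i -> [-2, -8, -32, -128, -512]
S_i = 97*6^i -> [97, 582, 3492, 20952, 125712]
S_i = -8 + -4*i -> [-8, -12, -16, -20, -24]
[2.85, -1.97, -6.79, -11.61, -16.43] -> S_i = 2.85 + -4.82*i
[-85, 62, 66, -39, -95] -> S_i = Random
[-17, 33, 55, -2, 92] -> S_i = Random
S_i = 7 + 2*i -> [7, 9, 11, 13, 15]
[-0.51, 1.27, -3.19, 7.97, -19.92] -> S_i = -0.51*(-2.50)^i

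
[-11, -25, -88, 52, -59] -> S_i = Random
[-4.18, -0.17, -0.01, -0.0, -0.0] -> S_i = -4.18*0.04^i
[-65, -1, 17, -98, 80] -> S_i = Random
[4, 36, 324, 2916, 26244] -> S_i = 4*9^i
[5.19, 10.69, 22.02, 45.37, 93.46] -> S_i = 5.19*2.06^i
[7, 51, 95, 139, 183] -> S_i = 7 + 44*i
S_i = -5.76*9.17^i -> [-5.76, -52.82, -484.35, -4441.51, -40728.63]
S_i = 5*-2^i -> [5, -10, 20, -40, 80]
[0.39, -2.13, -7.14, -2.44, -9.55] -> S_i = Random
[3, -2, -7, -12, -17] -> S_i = 3 + -5*i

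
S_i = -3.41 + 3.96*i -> [-3.41, 0.55, 4.51, 8.47, 12.43]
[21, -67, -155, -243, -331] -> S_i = 21 + -88*i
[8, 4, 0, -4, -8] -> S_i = 8 + -4*i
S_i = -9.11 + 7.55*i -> [-9.11, -1.56, 5.99, 13.54, 21.09]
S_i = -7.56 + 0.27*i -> [-7.56, -7.29, -7.02, -6.75, -6.48]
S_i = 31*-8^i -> [31, -248, 1984, -15872, 126976]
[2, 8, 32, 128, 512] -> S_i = 2*4^i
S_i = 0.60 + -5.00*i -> [0.6, -4.4, -9.4, -14.4, -19.4]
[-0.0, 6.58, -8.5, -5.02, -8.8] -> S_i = Random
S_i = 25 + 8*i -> [25, 33, 41, 49, 57]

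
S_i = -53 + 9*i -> [-53, -44, -35, -26, -17]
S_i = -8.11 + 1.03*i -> [-8.11, -7.08, -6.05, -5.02, -3.99]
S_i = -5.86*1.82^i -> [-5.86, -10.67, -19.41, -35.33, -64.3]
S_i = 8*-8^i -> [8, -64, 512, -4096, 32768]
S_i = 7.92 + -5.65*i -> [7.92, 2.27, -3.38, -9.03, -14.68]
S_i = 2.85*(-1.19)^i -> [2.85, -3.39, 4.04, -4.8, 5.72]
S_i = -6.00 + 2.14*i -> [-6.0, -3.86, -1.72, 0.42, 2.56]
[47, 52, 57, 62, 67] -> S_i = 47 + 5*i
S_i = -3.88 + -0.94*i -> [-3.88, -4.82, -5.76, -6.7, -7.64]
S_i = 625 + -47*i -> [625, 578, 531, 484, 437]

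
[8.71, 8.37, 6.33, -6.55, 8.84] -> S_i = Random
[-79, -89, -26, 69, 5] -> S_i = Random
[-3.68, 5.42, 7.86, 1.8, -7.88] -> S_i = Random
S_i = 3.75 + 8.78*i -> [3.75, 12.53, 21.31, 30.09, 38.87]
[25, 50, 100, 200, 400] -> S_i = 25*2^i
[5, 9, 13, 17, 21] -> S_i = 5 + 4*i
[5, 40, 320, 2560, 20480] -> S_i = 5*8^i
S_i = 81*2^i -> [81, 162, 324, 648, 1296]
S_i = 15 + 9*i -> [15, 24, 33, 42, 51]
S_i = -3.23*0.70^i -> [-3.23, -2.26, -1.58, -1.11, -0.78]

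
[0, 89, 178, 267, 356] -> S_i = 0 + 89*i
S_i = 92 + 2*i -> [92, 94, 96, 98, 100]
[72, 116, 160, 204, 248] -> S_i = 72 + 44*i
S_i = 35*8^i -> [35, 280, 2240, 17920, 143360]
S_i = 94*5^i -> [94, 470, 2350, 11750, 58750]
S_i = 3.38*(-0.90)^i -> [3.38, -3.04, 2.74, -2.46, 2.22]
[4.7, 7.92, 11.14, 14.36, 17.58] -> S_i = 4.70 + 3.22*i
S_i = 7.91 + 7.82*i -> [7.91, 15.73, 23.55, 31.37, 39.19]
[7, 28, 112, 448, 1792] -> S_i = 7*4^i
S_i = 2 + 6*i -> [2, 8, 14, 20, 26]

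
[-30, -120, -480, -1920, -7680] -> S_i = -30*4^i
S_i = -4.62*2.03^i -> [-4.62, -9.38, -19.04, -38.65, -78.46]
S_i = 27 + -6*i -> [27, 21, 15, 9, 3]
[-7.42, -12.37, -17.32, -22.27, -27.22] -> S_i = -7.42 + -4.95*i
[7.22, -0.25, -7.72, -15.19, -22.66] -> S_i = 7.22 + -7.47*i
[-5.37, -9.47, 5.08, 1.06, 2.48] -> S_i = Random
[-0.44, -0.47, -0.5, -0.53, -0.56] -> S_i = -0.44 + -0.03*i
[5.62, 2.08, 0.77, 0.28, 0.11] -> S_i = 5.62*0.37^i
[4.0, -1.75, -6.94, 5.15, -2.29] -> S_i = Random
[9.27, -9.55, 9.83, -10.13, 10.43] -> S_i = 9.27*(-1.03)^i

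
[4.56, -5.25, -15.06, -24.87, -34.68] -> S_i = 4.56 + -9.81*i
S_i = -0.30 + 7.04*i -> [-0.3, 6.74, 13.78, 20.82, 27.86]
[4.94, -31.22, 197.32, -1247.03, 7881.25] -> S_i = 4.94*(-6.32)^i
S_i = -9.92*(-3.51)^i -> [-9.92, 34.82, -122.22, 428.98, -1505.71]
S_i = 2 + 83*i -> [2, 85, 168, 251, 334]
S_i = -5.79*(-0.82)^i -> [-5.79, 4.75, -3.89, 3.19, -2.62]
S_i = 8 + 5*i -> [8, 13, 18, 23, 28]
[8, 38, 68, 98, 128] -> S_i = 8 + 30*i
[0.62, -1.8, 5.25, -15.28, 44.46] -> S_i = 0.62*(-2.91)^i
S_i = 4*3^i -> [4, 12, 36, 108, 324]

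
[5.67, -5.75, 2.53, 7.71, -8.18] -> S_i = Random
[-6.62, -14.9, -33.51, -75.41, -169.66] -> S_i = -6.62*2.25^i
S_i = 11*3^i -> [11, 33, 99, 297, 891]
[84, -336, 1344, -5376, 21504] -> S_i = 84*-4^i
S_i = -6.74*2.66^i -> [-6.74, -17.93, -47.69, -126.85, -337.43]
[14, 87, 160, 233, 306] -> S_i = 14 + 73*i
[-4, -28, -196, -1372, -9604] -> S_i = -4*7^i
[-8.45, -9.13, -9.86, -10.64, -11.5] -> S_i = -8.45*1.08^i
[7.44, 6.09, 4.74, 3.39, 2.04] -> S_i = 7.44 + -1.35*i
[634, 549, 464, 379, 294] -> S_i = 634 + -85*i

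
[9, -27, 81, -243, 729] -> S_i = 9*-3^i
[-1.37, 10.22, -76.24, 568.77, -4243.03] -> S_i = -1.37*(-7.46)^i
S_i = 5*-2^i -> [5, -10, 20, -40, 80]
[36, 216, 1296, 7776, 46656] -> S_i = 36*6^i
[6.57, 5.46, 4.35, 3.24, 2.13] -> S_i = 6.57 + -1.11*i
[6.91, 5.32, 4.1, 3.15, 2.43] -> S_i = 6.91*0.77^i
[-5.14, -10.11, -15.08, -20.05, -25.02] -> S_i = -5.14 + -4.97*i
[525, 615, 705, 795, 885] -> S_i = 525 + 90*i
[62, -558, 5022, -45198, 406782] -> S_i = 62*-9^i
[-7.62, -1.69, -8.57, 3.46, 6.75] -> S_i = Random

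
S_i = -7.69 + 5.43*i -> [-7.69, -2.26, 3.17, 8.6, 14.03]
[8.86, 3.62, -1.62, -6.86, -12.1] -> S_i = 8.86 + -5.24*i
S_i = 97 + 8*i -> [97, 105, 113, 121, 129]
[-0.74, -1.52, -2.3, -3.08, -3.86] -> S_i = -0.74 + -0.78*i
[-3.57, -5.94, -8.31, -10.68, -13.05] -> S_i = -3.57 + -2.37*i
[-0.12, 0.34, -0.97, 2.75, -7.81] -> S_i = -0.12*(-2.84)^i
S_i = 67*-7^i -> [67, -469, 3283, -22981, 160867]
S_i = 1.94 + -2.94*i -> [1.94, -1.0, -3.94, -6.88, -9.82]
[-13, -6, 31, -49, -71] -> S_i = Random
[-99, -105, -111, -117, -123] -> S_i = -99 + -6*i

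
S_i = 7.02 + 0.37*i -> [7.02, 7.39, 7.76, 8.13, 8.5]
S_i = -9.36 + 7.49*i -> [-9.36, -1.87, 5.62, 13.11, 20.6]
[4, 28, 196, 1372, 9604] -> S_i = 4*7^i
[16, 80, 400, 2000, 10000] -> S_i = 16*5^i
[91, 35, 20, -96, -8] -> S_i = Random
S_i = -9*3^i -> [-9, -27, -81, -243, -729]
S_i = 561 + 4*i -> [561, 565, 569, 573, 577]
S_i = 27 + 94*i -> [27, 121, 215, 309, 403]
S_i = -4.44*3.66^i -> [-4.44, -16.25, -59.48, -217.68, -796.72]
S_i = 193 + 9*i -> [193, 202, 211, 220, 229]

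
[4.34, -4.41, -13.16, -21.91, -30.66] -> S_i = 4.34 + -8.75*i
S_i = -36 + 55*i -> [-36, 19, 74, 129, 184]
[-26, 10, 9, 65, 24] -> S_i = Random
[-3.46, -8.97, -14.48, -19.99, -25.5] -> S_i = -3.46 + -5.51*i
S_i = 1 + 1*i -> [1, 2, 3, 4, 5]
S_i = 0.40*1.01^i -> [0.4, 0.4, 0.41, 0.41, 0.42]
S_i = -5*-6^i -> [-5, 30, -180, 1080, -6480]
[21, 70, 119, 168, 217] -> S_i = 21 + 49*i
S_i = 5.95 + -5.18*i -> [5.95, 0.77, -4.41, -9.59, -14.77]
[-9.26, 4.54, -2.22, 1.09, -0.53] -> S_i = -9.26*(-0.49)^i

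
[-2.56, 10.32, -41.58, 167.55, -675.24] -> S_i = -2.56*(-4.03)^i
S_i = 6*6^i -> [6, 36, 216, 1296, 7776]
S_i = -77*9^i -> [-77, -693, -6237, -56133, -505197]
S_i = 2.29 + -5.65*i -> [2.29, -3.36, -9.01, -14.66, -20.31]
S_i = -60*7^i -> [-60, -420, -2940, -20580, -144060]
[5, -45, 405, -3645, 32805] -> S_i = 5*-9^i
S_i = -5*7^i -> [-5, -35, -245, -1715, -12005]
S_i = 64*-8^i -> [64, -512, 4096, -32768, 262144]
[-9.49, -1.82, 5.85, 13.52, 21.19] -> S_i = -9.49 + 7.67*i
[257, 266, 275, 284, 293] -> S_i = 257 + 9*i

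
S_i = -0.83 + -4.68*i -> [-0.83, -5.51, -10.19, -14.87, -19.55]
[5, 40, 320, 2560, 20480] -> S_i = 5*8^i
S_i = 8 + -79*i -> [8, -71, -150, -229, -308]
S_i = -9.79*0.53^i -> [-9.79, -5.19, -2.75, -1.46, -0.77]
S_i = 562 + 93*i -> [562, 655, 748, 841, 934]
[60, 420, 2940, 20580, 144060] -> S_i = 60*7^i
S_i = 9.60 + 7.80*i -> [9.6, 17.4, 25.2, 33.0, 40.8]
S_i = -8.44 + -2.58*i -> [-8.44, -11.02, -13.6, -16.18, -18.76]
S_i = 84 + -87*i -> [84, -3, -90, -177, -264]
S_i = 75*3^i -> [75, 225, 675, 2025, 6075]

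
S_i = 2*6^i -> [2, 12, 72, 432, 2592]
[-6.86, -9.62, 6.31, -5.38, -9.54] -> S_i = Random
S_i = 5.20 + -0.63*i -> [5.2, 4.57, 3.94, 3.31, 2.68]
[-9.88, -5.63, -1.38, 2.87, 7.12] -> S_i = -9.88 + 4.25*i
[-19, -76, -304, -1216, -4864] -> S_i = -19*4^i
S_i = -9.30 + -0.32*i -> [-9.3, -9.62, -9.94, -10.26, -10.58]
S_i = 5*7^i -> [5, 35, 245, 1715, 12005]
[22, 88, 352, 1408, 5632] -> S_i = 22*4^i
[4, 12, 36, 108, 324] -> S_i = 4*3^i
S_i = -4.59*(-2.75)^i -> [-4.59, 12.62, -34.71, 95.46, -262.51]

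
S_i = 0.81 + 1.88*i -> [0.81, 2.69, 4.57, 6.45, 8.33]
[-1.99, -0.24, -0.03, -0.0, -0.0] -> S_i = -1.99*0.12^i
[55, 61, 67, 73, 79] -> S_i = 55 + 6*i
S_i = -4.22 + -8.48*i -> [-4.22, -12.7, -21.18, -29.66, -38.14]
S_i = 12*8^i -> [12, 96, 768, 6144, 49152]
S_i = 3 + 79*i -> [3, 82, 161, 240, 319]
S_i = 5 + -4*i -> [5, 1, -3, -7, -11]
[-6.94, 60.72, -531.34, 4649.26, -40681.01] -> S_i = -6.94*(-8.75)^i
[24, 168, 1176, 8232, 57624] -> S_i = 24*7^i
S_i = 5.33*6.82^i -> [5.33, 36.35, 247.91, 1690.75, 11530.94]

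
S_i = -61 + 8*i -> [-61, -53, -45, -37, -29]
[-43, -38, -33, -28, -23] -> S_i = -43 + 5*i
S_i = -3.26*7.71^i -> [-3.26, -25.13, -193.79, -1494.1, -11519.54]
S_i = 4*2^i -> [4, 8, 16, 32, 64]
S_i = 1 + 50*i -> [1, 51, 101, 151, 201]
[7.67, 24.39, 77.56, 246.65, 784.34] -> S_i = 7.67*3.18^i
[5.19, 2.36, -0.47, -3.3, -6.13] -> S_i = 5.19 + -2.83*i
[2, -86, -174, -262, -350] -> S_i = 2 + -88*i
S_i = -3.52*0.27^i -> [-3.52, -0.95, -0.26, -0.07, -0.02]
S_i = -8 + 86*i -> [-8, 78, 164, 250, 336]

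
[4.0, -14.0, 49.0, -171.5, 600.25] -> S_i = 4.00*(-3.50)^i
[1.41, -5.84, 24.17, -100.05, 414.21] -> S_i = 1.41*(-4.14)^i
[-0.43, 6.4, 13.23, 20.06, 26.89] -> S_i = -0.43 + 6.83*i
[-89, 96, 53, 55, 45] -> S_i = Random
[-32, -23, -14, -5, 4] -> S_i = -32 + 9*i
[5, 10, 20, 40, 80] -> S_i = 5*2^i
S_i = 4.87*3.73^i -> [4.87, 18.17, 67.76, 252.73, 942.68]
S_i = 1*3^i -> [1, 3, 9, 27, 81]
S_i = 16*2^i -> [16, 32, 64, 128, 256]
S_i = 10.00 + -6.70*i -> [10.0, 3.3, -3.4, -10.1, -16.8]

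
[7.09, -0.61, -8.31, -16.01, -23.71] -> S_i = 7.09 + -7.70*i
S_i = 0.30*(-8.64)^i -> [0.3, -2.59, 22.39, -193.49, 1671.77]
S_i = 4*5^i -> [4, 20, 100, 500, 2500]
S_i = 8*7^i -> [8, 56, 392, 2744, 19208]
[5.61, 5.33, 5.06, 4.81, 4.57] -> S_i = 5.61*0.95^i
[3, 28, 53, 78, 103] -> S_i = 3 + 25*i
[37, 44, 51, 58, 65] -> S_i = 37 + 7*i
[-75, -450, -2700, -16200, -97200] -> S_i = -75*6^i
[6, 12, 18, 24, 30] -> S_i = 6 + 6*i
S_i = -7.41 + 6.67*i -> [-7.41, -0.74, 5.93, 12.6, 19.27]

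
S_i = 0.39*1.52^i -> [0.39, 0.59, 0.9, 1.37, 2.08]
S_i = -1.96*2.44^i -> [-1.96, -4.78, -11.67, -28.47, -69.47]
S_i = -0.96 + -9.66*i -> [-0.96, -10.62, -20.28, -29.94, -39.6]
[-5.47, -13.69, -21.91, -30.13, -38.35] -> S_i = -5.47 + -8.22*i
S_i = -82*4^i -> [-82, -328, -1312, -5248, -20992]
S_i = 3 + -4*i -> [3, -1, -5, -9, -13]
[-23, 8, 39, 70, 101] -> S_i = -23 + 31*i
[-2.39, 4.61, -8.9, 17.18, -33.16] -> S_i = -2.39*(-1.93)^i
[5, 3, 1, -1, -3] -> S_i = 5 + -2*i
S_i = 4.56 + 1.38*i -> [4.56, 5.94, 7.32, 8.7, 10.08]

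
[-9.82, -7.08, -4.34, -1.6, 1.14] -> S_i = -9.82 + 2.74*i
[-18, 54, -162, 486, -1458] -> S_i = -18*-3^i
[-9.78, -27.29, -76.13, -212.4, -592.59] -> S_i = -9.78*2.79^i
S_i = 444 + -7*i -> [444, 437, 430, 423, 416]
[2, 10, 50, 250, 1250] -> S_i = 2*5^i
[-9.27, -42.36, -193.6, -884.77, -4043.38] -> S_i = -9.27*4.57^i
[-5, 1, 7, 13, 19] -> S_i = -5 + 6*i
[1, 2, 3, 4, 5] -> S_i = 1 + 1*i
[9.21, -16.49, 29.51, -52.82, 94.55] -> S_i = 9.21*(-1.79)^i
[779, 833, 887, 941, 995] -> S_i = 779 + 54*i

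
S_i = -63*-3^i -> [-63, 189, -567, 1701, -5103]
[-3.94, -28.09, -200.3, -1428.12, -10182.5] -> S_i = -3.94*7.13^i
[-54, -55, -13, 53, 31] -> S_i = Random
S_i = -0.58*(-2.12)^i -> [-0.58, 1.23, -2.61, 5.53, -11.72]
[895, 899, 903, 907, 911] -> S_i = 895 + 4*i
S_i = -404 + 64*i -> [-404, -340, -276, -212, -148]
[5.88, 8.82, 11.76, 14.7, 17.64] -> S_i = 5.88 + 2.94*i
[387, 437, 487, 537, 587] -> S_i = 387 + 50*i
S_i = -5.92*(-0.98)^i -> [-5.92, 5.8, -5.69, 5.57, -5.46]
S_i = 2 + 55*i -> [2, 57, 112, 167, 222]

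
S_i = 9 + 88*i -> [9, 97, 185, 273, 361]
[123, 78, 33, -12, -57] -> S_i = 123 + -45*i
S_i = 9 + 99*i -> [9, 108, 207, 306, 405]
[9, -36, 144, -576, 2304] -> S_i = 9*-4^i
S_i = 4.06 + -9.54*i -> [4.06, -5.48, -15.02, -24.56, -34.1]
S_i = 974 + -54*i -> [974, 920, 866, 812, 758]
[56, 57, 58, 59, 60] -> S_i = 56 + 1*i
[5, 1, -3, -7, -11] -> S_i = 5 + -4*i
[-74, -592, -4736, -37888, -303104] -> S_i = -74*8^i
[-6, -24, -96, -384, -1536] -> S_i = -6*4^i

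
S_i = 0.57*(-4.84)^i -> [0.57, -2.76, 13.35, -64.63, 312.79]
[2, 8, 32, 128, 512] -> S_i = 2*4^i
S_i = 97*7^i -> [97, 679, 4753, 33271, 232897]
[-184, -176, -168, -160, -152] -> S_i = -184 + 8*i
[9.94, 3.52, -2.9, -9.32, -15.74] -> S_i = 9.94 + -6.42*i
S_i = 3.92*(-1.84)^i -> [3.92, -7.21, 13.27, -24.42, 44.93]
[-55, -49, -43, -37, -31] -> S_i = -55 + 6*i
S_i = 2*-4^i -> [2, -8, 32, -128, 512]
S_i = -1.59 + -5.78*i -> [-1.59, -7.37, -13.15, -18.93, -24.71]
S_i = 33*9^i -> [33, 297, 2673, 24057, 216513]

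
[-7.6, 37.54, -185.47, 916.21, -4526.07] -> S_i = -7.60*(-4.94)^i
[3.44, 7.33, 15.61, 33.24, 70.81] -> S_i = 3.44*2.13^i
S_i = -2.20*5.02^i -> [-2.2, -11.04, -55.44, -278.31, -1397.13]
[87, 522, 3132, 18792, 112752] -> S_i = 87*6^i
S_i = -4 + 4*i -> [-4, 0, 4, 8, 12]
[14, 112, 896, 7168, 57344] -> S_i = 14*8^i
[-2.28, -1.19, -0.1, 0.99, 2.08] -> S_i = -2.28 + 1.09*i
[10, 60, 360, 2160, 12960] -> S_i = 10*6^i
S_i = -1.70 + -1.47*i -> [-1.7, -3.17, -4.64, -6.11, -7.58]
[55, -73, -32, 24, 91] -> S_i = Random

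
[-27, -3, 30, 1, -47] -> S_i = Random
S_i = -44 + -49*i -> [-44, -93, -142, -191, -240]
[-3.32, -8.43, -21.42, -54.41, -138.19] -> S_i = -3.32*2.54^i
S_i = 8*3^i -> [8, 24, 72, 216, 648]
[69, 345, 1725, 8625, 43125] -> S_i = 69*5^i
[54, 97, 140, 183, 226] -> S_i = 54 + 43*i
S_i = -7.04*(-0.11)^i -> [-7.04, 0.77, -0.09, 0.01, -0.0]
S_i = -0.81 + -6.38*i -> [-0.81, -7.19, -13.57, -19.95, -26.33]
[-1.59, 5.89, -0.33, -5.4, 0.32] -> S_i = Random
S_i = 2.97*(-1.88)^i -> [2.97, -5.58, 10.5, -19.73, 37.1]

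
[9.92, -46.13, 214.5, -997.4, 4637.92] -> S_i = 9.92*(-4.65)^i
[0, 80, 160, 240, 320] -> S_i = 0 + 80*i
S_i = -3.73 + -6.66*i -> [-3.73, -10.39, -17.05, -23.71, -30.37]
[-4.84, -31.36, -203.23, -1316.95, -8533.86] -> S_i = -4.84*6.48^i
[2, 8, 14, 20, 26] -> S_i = 2 + 6*i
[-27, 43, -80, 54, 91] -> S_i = Random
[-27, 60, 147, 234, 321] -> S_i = -27 + 87*i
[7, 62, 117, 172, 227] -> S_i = 7 + 55*i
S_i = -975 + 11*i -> [-975, -964, -953, -942, -931]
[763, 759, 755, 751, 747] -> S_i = 763 + -4*i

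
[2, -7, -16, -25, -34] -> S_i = 2 + -9*i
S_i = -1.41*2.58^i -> [-1.41, -3.64, -9.39, -24.21, -62.47]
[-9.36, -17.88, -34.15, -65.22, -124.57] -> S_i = -9.36*1.91^i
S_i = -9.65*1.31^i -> [-9.65, -12.64, -16.56, -21.69, -28.42]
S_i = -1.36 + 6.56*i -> [-1.36, 5.2, 11.76, 18.32, 24.88]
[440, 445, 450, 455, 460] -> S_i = 440 + 5*i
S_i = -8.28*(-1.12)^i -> [-8.28, 9.27, -10.39, 11.63, -13.03]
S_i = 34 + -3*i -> [34, 31, 28, 25, 22]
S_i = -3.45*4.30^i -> [-3.45, -14.84, -63.79, -274.3, -1179.49]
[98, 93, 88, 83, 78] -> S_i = 98 + -5*i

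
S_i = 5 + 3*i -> [5, 8, 11, 14, 17]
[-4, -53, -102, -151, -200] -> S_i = -4 + -49*i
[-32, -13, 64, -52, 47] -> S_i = Random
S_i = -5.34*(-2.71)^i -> [-5.34, 14.47, -39.22, 106.28, -288.02]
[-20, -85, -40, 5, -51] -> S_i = Random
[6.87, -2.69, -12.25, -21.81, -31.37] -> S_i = 6.87 + -9.56*i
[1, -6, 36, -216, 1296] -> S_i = 1*-6^i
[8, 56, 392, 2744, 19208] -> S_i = 8*7^i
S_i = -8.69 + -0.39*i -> [-8.69, -9.08, -9.47, -9.86, -10.25]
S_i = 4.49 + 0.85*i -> [4.49, 5.34, 6.19, 7.04, 7.89]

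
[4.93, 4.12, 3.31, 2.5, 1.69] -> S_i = 4.93 + -0.81*i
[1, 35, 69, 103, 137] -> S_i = 1 + 34*i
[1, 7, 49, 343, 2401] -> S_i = 1*7^i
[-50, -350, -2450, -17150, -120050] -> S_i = -50*7^i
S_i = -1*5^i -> [-1, -5, -25, -125, -625]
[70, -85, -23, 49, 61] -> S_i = Random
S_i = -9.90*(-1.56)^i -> [-9.9, 15.44, -24.09, 37.58, -58.63]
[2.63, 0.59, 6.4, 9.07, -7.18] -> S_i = Random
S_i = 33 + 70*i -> [33, 103, 173, 243, 313]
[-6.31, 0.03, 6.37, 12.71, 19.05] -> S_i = -6.31 + 6.34*i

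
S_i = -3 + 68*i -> [-3, 65, 133, 201, 269]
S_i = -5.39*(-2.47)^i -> [-5.39, 13.31, -32.88, 81.22, -200.62]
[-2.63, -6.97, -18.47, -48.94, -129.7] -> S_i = -2.63*2.65^i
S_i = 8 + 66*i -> [8, 74, 140, 206, 272]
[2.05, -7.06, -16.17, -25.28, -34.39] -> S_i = 2.05 + -9.11*i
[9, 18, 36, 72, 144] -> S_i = 9*2^i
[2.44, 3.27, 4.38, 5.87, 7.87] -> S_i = 2.44*1.34^i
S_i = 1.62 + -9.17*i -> [1.62, -7.55, -16.72, -25.89, -35.06]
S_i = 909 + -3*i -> [909, 906, 903, 900, 897]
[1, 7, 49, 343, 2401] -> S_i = 1*7^i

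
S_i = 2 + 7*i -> [2, 9, 16, 23, 30]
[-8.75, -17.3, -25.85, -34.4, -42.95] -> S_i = -8.75 + -8.55*i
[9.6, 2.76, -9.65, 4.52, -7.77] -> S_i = Random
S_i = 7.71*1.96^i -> [7.71, 15.11, 29.62, 58.05, 113.78]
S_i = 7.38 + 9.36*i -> [7.38, 16.74, 26.1, 35.46, 44.82]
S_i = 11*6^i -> [11, 66, 396, 2376, 14256]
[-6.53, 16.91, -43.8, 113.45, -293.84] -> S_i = -6.53*(-2.59)^i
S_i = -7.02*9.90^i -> [-7.02, -69.5, -688.03, -6811.5, -67433.84]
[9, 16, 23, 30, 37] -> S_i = 9 + 7*i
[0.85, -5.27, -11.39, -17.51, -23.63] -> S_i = 0.85 + -6.12*i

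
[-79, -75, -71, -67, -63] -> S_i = -79 + 4*i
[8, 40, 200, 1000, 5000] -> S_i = 8*5^i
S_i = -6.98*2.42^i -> [-6.98, -16.89, -40.88, -98.92, -239.4]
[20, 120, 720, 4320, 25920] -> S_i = 20*6^i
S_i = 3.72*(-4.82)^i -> [3.72, -17.93, 86.42, -416.57, 2007.85]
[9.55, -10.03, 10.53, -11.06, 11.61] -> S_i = 9.55*(-1.05)^i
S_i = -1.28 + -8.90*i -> [-1.28, -10.18, -19.08, -27.98, -36.88]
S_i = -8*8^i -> [-8, -64, -512, -4096, -32768]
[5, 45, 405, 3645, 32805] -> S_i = 5*9^i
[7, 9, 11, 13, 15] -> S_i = 7 + 2*i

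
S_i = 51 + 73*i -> [51, 124, 197, 270, 343]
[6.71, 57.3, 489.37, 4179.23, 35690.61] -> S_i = 6.71*8.54^i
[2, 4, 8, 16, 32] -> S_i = 2*2^i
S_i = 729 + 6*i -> [729, 735, 741, 747, 753]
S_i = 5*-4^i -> [5, -20, 80, -320, 1280]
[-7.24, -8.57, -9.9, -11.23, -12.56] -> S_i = -7.24 + -1.33*i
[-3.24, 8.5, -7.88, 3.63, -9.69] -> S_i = Random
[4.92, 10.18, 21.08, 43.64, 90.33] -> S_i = 4.92*2.07^i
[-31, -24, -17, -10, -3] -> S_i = -31 + 7*i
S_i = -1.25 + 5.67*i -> [-1.25, 4.42, 10.09, 15.76, 21.43]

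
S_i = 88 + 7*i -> [88, 95, 102, 109, 116]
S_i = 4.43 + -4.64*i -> [4.43, -0.21, -4.85, -9.49, -14.13]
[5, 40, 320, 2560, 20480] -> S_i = 5*8^i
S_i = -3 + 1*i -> [-3, -2, -1, 0, 1]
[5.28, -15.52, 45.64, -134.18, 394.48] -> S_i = 5.28*(-2.94)^i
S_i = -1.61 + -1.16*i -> [-1.61, -2.77, -3.93, -5.09, -6.25]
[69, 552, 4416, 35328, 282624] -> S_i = 69*8^i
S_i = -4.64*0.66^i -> [-4.64, -3.06, -2.02, -1.33, -0.88]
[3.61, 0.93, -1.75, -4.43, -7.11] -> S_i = 3.61 + -2.68*i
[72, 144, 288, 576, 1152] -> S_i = 72*2^i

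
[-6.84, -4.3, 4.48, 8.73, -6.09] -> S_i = Random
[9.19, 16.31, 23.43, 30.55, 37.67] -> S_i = 9.19 + 7.12*i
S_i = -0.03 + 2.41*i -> [-0.03, 2.38, 4.79, 7.2, 9.61]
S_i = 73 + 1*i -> [73, 74, 75, 76, 77]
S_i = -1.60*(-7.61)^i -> [-1.6, 12.18, -92.66, 705.14, -5366.1]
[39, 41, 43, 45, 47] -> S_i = 39 + 2*i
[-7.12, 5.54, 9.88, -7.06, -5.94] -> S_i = Random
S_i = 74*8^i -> [74, 592, 4736, 37888, 303104]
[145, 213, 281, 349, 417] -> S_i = 145 + 68*i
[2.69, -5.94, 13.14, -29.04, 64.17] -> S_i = 2.69*(-2.21)^i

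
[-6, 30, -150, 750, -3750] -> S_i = -6*-5^i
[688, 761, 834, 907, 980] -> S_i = 688 + 73*i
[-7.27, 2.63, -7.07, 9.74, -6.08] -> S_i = Random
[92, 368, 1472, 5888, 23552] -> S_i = 92*4^i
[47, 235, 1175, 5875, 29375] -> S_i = 47*5^i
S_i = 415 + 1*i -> [415, 416, 417, 418, 419]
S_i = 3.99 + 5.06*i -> [3.99, 9.05, 14.11, 19.17, 24.23]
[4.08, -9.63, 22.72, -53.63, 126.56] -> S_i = 4.08*(-2.36)^i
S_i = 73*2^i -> [73, 146, 292, 584, 1168]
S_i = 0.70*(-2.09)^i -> [0.7, -1.46, 3.06, -6.39, 13.36]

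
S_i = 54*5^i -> [54, 270, 1350, 6750, 33750]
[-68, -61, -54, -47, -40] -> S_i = -68 + 7*i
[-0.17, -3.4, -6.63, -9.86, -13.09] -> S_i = -0.17 + -3.23*i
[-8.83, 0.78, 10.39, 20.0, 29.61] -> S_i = -8.83 + 9.61*i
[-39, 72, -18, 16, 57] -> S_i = Random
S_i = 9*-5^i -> [9, -45, 225, -1125, 5625]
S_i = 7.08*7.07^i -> [7.08, 50.06, 353.89, 2502.02, 17689.31]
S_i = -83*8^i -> [-83, -664, -5312, -42496, -339968]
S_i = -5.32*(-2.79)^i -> [-5.32, 14.84, -41.41, 115.54, -322.35]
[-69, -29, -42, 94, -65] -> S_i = Random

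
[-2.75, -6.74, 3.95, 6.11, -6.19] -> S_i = Random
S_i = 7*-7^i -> [7, -49, 343, -2401, 16807]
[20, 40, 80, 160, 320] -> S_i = 20*2^i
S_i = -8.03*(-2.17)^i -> [-8.03, 17.43, -37.81, 82.05, -178.06]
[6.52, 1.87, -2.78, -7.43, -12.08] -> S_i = 6.52 + -4.65*i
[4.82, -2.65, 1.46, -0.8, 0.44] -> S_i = 4.82*(-0.55)^i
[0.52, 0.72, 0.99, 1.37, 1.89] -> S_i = 0.52*1.38^i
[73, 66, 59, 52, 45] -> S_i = 73 + -7*i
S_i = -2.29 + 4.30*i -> [-2.29, 2.01, 6.31, 10.61, 14.91]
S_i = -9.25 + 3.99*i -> [-9.25, -5.26, -1.27, 2.72, 6.71]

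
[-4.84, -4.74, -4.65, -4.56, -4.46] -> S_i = -4.84*0.98^i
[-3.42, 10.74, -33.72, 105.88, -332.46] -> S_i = -3.42*(-3.14)^i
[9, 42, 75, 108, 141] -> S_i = 9 + 33*i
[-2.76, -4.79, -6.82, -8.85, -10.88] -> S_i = -2.76 + -2.03*i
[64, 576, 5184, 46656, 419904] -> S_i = 64*9^i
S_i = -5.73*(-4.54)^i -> [-5.73, 26.01, -118.1, 536.19, -2434.32]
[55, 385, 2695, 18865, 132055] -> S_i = 55*7^i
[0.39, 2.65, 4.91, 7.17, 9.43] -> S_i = 0.39 + 2.26*i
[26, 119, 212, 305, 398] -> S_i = 26 + 93*i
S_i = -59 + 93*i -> [-59, 34, 127, 220, 313]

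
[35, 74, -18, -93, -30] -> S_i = Random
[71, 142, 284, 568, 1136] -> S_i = 71*2^i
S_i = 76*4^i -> [76, 304, 1216, 4864, 19456]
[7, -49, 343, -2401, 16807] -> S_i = 7*-7^i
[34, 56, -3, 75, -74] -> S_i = Random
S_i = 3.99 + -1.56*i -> [3.99, 2.43, 0.87, -0.69, -2.25]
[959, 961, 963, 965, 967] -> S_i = 959 + 2*i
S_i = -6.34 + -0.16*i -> [-6.34, -6.5, -6.66, -6.82, -6.98]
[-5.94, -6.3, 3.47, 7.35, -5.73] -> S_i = Random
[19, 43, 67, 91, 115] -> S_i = 19 + 24*i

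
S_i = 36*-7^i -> [36, -252, 1764, -12348, 86436]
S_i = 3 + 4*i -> [3, 7, 11, 15, 19]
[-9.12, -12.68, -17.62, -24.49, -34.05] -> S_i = -9.12*1.39^i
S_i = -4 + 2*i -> [-4, -2, 0, 2, 4]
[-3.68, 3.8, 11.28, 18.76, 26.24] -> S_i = -3.68 + 7.48*i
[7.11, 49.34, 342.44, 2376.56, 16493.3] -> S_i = 7.11*6.94^i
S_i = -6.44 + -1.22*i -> [-6.44, -7.66, -8.88, -10.1, -11.32]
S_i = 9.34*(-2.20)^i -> [9.34, -20.55, 45.21, -99.45, 218.8]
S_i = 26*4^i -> [26, 104, 416, 1664, 6656]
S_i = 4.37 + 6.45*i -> [4.37, 10.82, 17.27, 23.72, 30.17]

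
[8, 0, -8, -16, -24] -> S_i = 8 + -8*i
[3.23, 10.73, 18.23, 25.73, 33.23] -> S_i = 3.23 + 7.50*i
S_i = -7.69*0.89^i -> [-7.69, -6.84, -6.09, -5.42, -4.82]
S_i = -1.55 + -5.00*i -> [-1.55, -6.55, -11.55, -16.55, -21.55]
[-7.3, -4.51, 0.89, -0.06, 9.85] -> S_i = Random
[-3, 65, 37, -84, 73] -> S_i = Random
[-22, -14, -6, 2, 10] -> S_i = -22 + 8*i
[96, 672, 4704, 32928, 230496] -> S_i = 96*7^i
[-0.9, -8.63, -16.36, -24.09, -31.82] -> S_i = -0.90 + -7.73*i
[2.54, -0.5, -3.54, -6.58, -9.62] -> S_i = 2.54 + -3.04*i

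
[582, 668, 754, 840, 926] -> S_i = 582 + 86*i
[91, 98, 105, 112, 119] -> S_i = 91 + 7*i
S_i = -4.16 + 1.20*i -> [-4.16, -2.96, -1.76, -0.56, 0.64]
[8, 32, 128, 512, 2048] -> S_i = 8*4^i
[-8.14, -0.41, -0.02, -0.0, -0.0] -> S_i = -8.14*0.05^i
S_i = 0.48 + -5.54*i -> [0.48, -5.06, -10.6, -16.14, -21.68]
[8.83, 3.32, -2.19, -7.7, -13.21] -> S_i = 8.83 + -5.51*i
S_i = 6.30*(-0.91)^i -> [6.3, -5.73, 5.22, -4.75, 4.32]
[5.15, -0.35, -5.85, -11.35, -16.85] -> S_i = 5.15 + -5.50*i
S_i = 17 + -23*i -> [17, -6, -29, -52, -75]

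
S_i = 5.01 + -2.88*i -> [5.01, 2.13, -0.75, -3.63, -6.51]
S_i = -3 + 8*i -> [-3, 5, 13, 21, 29]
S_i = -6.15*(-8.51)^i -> [-6.15, 52.34, -445.38, 3790.21, -32254.73]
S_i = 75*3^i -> [75, 225, 675, 2025, 6075]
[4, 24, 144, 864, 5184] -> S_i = 4*6^i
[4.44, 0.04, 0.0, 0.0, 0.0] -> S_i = 4.44*0.01^i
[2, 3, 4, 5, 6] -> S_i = 2 + 1*i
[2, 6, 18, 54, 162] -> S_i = 2*3^i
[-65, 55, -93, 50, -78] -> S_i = Random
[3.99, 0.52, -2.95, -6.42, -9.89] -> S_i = 3.99 + -3.47*i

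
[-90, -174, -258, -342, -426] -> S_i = -90 + -84*i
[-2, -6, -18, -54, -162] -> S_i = -2*3^i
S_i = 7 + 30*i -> [7, 37, 67, 97, 127]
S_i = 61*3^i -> [61, 183, 549, 1647, 4941]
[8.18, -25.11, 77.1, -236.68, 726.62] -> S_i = 8.18*(-3.07)^i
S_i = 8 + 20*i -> [8, 28, 48, 68, 88]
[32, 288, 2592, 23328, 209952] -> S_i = 32*9^i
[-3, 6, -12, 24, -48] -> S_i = -3*-2^i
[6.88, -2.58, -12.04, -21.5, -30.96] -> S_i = 6.88 + -9.46*i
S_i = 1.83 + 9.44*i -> [1.83, 11.27, 20.71, 30.15, 39.59]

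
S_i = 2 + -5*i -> [2, -3, -8, -13, -18]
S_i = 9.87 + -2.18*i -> [9.87, 7.69, 5.51, 3.33, 1.15]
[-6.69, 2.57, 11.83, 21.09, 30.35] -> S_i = -6.69 + 9.26*i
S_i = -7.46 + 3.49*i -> [-7.46, -3.97, -0.48, 3.01, 6.5]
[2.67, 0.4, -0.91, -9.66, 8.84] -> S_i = Random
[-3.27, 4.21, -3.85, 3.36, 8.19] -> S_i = Random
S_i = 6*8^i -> [6, 48, 384, 3072, 24576]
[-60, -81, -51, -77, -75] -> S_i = Random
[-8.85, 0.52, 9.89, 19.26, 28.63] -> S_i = -8.85 + 9.37*i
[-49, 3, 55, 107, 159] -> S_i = -49 + 52*i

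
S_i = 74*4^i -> [74, 296, 1184, 4736, 18944]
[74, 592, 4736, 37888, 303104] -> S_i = 74*8^i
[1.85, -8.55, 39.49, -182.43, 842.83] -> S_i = 1.85*(-4.62)^i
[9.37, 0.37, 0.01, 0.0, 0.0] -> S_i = 9.37*0.04^i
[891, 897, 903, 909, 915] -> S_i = 891 + 6*i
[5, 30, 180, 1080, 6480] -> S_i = 5*6^i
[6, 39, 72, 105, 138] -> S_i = 6 + 33*i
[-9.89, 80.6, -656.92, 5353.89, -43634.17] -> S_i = -9.89*(-8.15)^i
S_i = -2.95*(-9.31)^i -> [-2.95, 27.46, -255.69, 2380.52, -22162.6]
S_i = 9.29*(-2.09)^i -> [9.29, -19.42, 40.58, -84.81, 177.26]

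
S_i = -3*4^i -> [-3, -12, -48, -192, -768]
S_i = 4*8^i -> [4, 32, 256, 2048, 16384]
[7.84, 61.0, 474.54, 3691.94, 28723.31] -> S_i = 7.84*7.78^i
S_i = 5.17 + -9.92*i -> [5.17, -4.75, -14.67, -24.59, -34.51]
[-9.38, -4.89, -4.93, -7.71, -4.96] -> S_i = Random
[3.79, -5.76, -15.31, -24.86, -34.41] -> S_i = 3.79 + -9.55*i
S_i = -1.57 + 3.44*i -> [-1.57, 1.87, 5.31, 8.75, 12.19]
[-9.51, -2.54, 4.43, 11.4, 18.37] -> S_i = -9.51 + 6.97*i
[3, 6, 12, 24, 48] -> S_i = 3*2^i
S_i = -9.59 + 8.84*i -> [-9.59, -0.75, 8.09, 16.93, 25.77]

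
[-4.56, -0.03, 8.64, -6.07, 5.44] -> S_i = Random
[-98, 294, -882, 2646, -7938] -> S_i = -98*-3^i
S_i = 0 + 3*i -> [0, 3, 6, 9, 12]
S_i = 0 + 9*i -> [0, 9, 18, 27, 36]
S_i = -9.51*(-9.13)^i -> [-9.51, 86.83, -792.72, 7237.57, -66079.03]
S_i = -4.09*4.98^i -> [-4.09, -20.37, -101.43, -505.14, -2515.59]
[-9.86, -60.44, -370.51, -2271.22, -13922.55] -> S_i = -9.86*6.13^i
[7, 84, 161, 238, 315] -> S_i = 7 + 77*i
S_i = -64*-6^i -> [-64, 384, -2304, 13824, -82944]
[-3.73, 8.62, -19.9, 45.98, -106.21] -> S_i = -3.73*(-2.31)^i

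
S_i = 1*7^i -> [1, 7, 49, 343, 2401]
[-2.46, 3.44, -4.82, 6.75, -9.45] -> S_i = -2.46*(-1.40)^i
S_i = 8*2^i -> [8, 16, 32, 64, 128]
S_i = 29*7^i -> [29, 203, 1421, 9947, 69629]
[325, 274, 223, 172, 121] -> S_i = 325 + -51*i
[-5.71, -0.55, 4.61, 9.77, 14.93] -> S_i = -5.71 + 5.16*i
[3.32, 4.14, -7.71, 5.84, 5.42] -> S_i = Random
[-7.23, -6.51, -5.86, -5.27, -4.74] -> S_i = -7.23*0.90^i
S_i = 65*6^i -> [65, 390, 2340, 14040, 84240]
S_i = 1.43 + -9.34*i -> [1.43, -7.91, -17.25, -26.59, -35.93]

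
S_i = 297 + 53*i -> [297, 350, 403, 456, 509]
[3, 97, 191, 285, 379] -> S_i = 3 + 94*i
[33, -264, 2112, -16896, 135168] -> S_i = 33*-8^i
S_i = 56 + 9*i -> [56, 65, 74, 83, 92]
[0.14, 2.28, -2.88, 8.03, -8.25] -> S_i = Random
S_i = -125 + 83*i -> [-125, -42, 41, 124, 207]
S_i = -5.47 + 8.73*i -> [-5.47, 3.26, 11.99, 20.72, 29.45]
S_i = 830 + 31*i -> [830, 861, 892, 923, 954]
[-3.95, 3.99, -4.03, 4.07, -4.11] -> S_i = -3.95*(-1.01)^i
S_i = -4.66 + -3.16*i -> [-4.66, -7.82, -10.98, -14.14, -17.3]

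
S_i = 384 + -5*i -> [384, 379, 374, 369, 364]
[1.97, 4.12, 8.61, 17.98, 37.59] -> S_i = 1.97*2.09^i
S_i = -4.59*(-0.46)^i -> [-4.59, 2.11, -0.97, 0.45, -0.21]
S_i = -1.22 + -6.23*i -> [-1.22, -7.45, -13.68, -19.91, -26.14]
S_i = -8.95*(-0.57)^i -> [-8.95, 5.1, -2.91, 1.66, -0.94]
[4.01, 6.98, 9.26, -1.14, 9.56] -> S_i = Random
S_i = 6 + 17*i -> [6, 23, 40, 57, 74]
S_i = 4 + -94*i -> [4, -90, -184, -278, -372]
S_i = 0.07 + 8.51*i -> [0.07, 8.58, 17.09, 25.6, 34.11]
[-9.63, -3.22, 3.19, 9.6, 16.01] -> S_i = -9.63 + 6.41*i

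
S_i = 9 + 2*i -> [9, 11, 13, 15, 17]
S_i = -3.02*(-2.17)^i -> [-3.02, 6.55, -14.22, 30.86, -66.96]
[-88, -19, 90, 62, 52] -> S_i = Random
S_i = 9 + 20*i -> [9, 29, 49, 69, 89]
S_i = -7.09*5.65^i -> [-7.09, -40.06, -226.33, -1278.77, -7225.04]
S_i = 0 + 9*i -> [0, 9, 18, 27, 36]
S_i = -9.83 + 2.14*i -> [-9.83, -7.69, -5.55, -3.41, -1.27]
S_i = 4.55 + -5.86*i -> [4.55, -1.31, -7.17, -13.03, -18.89]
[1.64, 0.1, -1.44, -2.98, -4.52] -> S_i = 1.64 + -1.54*i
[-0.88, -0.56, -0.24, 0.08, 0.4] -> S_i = -0.88 + 0.32*i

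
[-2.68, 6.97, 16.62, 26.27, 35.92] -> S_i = -2.68 + 9.65*i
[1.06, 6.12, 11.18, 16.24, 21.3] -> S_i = 1.06 + 5.06*i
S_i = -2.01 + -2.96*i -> [-2.01, -4.97, -7.93, -10.89, -13.85]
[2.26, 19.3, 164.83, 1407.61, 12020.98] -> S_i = 2.26*8.54^i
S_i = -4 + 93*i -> [-4, 89, 182, 275, 368]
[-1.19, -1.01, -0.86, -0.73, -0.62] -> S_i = -1.19*0.85^i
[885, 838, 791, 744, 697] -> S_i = 885 + -47*i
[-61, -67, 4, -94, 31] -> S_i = Random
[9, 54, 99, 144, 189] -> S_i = 9 + 45*i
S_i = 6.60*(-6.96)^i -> [6.6, -45.94, 319.71, -2225.21, 15487.48]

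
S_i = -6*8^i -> [-6, -48, -384, -3072, -24576]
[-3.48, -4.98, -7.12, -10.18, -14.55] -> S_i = -3.48*1.43^i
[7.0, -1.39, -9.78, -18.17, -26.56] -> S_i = 7.00 + -8.39*i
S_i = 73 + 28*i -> [73, 101, 129, 157, 185]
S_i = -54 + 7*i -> [-54, -47, -40, -33, -26]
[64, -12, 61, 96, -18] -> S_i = Random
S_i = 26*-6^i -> [26, -156, 936, -5616, 33696]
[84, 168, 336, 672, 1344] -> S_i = 84*2^i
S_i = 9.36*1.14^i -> [9.36, 10.67, 12.16, 13.87, 15.81]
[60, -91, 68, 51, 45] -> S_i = Random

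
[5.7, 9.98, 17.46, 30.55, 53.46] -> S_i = 5.70*1.75^i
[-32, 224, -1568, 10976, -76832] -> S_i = -32*-7^i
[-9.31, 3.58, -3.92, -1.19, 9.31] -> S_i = Random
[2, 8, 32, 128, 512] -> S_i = 2*4^i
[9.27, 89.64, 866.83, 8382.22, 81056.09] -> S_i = 9.27*9.67^i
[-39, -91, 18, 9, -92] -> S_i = Random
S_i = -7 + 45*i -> [-7, 38, 83, 128, 173]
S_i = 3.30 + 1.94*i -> [3.3, 5.24, 7.18, 9.12, 11.06]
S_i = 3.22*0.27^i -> [3.22, 0.87, 0.23, 0.06, 0.02]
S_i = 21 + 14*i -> [21, 35, 49, 63, 77]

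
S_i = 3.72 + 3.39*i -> [3.72, 7.11, 10.5, 13.89, 17.28]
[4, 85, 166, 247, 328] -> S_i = 4 + 81*i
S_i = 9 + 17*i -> [9, 26, 43, 60, 77]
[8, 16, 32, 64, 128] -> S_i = 8*2^i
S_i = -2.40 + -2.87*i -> [-2.4, -5.27, -8.14, -11.01, -13.88]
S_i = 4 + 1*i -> [4, 5, 6, 7, 8]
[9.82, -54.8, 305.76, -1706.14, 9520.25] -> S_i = 9.82*(-5.58)^i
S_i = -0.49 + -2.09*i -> [-0.49, -2.58, -4.67, -6.76, -8.85]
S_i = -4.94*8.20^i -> [-4.94, -40.51, -332.17, -2723.76, -22334.81]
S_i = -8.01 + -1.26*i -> [-8.01, -9.27, -10.53, -11.79, -13.05]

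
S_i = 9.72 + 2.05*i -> [9.72, 11.77, 13.82, 15.87, 17.92]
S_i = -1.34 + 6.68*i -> [-1.34, 5.34, 12.02, 18.7, 25.38]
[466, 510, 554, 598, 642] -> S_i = 466 + 44*i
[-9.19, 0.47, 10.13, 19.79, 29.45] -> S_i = -9.19 + 9.66*i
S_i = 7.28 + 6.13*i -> [7.28, 13.41, 19.54, 25.67, 31.8]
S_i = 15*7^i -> [15, 105, 735, 5145, 36015]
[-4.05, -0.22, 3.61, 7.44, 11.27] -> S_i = -4.05 + 3.83*i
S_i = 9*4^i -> [9, 36, 144, 576, 2304]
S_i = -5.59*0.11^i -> [-5.59, -0.61, -0.07, -0.01, -0.0]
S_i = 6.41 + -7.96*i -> [6.41, -1.55, -9.51, -17.47, -25.43]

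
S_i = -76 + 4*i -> [-76, -72, -68, -64, -60]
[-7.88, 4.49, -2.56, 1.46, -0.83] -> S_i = -7.88*(-0.57)^i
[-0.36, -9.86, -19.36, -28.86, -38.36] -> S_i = -0.36 + -9.50*i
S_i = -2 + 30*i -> [-2, 28, 58, 88, 118]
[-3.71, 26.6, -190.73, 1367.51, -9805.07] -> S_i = -3.71*(-7.17)^i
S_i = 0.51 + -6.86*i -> [0.51, -6.35, -13.21, -20.07, -26.93]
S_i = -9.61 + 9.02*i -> [-9.61, -0.59, 8.43, 17.45, 26.47]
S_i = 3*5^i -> [3, 15, 75, 375, 1875]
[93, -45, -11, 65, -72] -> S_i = Random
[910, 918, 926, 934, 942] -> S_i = 910 + 8*i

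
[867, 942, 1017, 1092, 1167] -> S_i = 867 + 75*i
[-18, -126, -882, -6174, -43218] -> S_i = -18*7^i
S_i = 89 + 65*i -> [89, 154, 219, 284, 349]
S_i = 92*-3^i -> [92, -276, 828, -2484, 7452]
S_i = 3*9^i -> [3, 27, 243, 2187, 19683]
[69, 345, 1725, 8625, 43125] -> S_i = 69*5^i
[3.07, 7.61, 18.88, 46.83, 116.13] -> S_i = 3.07*2.48^i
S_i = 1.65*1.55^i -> [1.65, 2.56, 3.96, 6.14, 9.52]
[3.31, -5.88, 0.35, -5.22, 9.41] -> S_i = Random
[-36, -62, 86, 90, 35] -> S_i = Random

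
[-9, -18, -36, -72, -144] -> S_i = -9*2^i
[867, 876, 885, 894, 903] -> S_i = 867 + 9*i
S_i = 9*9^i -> [9, 81, 729, 6561, 59049]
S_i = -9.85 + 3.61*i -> [-9.85, -6.24, -2.63, 0.98, 4.59]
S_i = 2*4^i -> [2, 8, 32, 128, 512]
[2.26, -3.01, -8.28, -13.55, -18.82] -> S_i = 2.26 + -5.27*i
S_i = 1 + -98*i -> [1, -97, -195, -293, -391]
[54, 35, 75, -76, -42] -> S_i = Random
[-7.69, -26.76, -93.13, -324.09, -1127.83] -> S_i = -7.69*3.48^i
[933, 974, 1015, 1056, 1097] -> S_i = 933 + 41*i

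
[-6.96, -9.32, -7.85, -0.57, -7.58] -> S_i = Random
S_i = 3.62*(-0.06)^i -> [3.62, -0.22, 0.01, -0.0, 0.0]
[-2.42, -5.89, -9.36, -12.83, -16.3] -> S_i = -2.42 + -3.47*i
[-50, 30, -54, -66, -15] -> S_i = Random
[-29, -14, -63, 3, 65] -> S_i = Random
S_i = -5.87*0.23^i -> [-5.87, -1.35, -0.31, -0.07, -0.02]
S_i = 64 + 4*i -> [64, 68, 72, 76, 80]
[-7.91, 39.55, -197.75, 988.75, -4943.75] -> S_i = -7.91*(-5.00)^i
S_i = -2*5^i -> [-2, -10, -50, -250, -1250]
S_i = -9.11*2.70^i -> [-9.11, -24.6, -66.41, -179.31, -484.14]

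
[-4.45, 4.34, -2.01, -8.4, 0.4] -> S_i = Random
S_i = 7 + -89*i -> [7, -82, -171, -260, -349]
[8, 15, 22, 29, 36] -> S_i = 8 + 7*i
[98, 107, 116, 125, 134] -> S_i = 98 + 9*i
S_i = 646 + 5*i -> [646, 651, 656, 661, 666]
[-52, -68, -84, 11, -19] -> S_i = Random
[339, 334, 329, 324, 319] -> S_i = 339 + -5*i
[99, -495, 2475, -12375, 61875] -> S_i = 99*-5^i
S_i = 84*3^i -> [84, 252, 756, 2268, 6804]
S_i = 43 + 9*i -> [43, 52, 61, 70, 79]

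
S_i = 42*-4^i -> [42, -168, 672, -2688, 10752]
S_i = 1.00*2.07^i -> [1.0, 2.07, 4.28, 8.87, 18.36]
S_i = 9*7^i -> [9, 63, 441, 3087, 21609]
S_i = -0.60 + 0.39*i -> [-0.6, -0.21, 0.18, 0.57, 0.96]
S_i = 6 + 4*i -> [6, 10, 14, 18, 22]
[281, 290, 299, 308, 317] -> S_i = 281 + 9*i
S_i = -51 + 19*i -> [-51, -32, -13, 6, 25]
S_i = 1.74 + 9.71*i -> [1.74, 11.45, 21.16, 30.87, 40.58]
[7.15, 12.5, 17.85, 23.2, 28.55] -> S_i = 7.15 + 5.35*i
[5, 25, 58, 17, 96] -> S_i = Random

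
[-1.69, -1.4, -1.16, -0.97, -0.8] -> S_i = -1.69*0.83^i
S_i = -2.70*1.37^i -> [-2.7, -3.7, -5.07, -6.94, -9.51]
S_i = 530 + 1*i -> [530, 531, 532, 533, 534]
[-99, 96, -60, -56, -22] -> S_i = Random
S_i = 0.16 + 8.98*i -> [0.16, 9.14, 18.12, 27.1, 36.08]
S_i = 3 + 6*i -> [3, 9, 15, 21, 27]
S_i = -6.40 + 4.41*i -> [-6.4, -1.99, 2.42, 6.83, 11.24]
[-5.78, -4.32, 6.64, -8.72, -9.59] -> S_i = Random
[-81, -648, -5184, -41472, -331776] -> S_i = -81*8^i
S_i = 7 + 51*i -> [7, 58, 109, 160, 211]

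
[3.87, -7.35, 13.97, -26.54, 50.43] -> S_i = 3.87*(-1.90)^i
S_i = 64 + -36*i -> [64, 28, -8, -44, -80]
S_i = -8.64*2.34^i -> [-8.64, -20.22, -47.31, -110.7, -259.05]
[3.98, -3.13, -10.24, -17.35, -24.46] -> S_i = 3.98 + -7.11*i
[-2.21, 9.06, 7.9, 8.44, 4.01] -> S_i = Random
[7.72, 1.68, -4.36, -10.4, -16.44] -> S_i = 7.72 + -6.04*i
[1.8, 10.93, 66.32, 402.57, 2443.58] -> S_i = 1.80*6.07^i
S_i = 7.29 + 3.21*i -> [7.29, 10.5, 13.71, 16.92, 20.13]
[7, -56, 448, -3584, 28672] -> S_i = 7*-8^i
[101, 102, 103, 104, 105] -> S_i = 101 + 1*i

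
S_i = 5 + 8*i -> [5, 13, 21, 29, 37]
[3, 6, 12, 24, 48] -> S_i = 3*2^i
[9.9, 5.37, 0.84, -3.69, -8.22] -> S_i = 9.90 + -4.53*i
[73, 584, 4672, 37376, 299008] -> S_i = 73*8^i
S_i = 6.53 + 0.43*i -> [6.53, 6.96, 7.39, 7.82, 8.25]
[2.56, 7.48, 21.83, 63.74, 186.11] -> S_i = 2.56*2.92^i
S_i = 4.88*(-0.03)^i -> [4.88, -0.15, 0.0, -0.0, 0.0]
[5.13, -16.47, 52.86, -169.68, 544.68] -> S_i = 5.13*(-3.21)^i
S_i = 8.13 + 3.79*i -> [8.13, 11.92, 15.71, 19.5, 23.29]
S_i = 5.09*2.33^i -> [5.09, 11.86, 27.63, 64.39, 150.02]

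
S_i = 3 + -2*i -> [3, 1, -1, -3, -5]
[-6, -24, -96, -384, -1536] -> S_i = -6*4^i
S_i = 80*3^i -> [80, 240, 720, 2160, 6480]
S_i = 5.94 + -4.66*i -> [5.94, 1.28, -3.38, -8.04, -12.7]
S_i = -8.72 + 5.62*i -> [-8.72, -3.1, 2.52, 8.14, 13.76]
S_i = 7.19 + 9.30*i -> [7.19, 16.49, 25.79, 35.09, 44.39]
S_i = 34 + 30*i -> [34, 64, 94, 124, 154]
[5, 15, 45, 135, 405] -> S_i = 5*3^i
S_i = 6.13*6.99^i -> [6.13, 42.85, 299.51, 2093.59, 14634.21]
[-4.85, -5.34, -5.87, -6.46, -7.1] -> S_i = -4.85*1.10^i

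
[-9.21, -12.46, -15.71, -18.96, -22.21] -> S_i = -9.21 + -3.25*i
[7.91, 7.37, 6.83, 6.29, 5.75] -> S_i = 7.91 + -0.54*i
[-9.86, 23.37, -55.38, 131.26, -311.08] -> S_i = -9.86*(-2.37)^i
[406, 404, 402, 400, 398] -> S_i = 406 + -2*i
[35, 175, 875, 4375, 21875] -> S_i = 35*5^i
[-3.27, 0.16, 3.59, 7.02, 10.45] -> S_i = -3.27 + 3.43*i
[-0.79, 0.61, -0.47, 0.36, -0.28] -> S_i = -0.79*(-0.77)^i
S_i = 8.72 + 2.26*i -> [8.72, 10.98, 13.24, 15.5, 17.76]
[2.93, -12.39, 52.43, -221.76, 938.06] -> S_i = 2.93*(-4.23)^i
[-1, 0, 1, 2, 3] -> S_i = -1 + 1*i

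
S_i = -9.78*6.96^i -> [-9.78, -68.07, -473.76, -3297.36, -22949.64]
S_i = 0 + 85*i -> [0, 85, 170, 255, 340]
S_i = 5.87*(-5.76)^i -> [5.87, -33.81, 194.75, -1121.77, 6461.42]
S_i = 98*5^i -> [98, 490, 2450, 12250, 61250]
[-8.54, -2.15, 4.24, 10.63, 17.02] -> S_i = -8.54 + 6.39*i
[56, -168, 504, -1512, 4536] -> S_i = 56*-3^i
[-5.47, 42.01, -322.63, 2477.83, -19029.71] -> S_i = -5.47*(-7.68)^i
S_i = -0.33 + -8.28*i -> [-0.33, -8.61, -16.89, -25.17, -33.45]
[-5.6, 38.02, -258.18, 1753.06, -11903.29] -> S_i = -5.60*(-6.79)^i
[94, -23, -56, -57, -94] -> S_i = Random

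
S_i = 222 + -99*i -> [222, 123, 24, -75, -174]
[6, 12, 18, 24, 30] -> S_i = 6 + 6*i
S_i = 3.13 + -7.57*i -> [3.13, -4.44, -12.01, -19.58, -27.15]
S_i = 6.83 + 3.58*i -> [6.83, 10.41, 13.99, 17.57, 21.15]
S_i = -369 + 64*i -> [-369, -305, -241, -177, -113]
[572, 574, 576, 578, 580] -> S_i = 572 + 2*i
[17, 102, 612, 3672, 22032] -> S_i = 17*6^i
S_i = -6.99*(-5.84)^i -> [-6.99, 40.82, -238.4, 1392.25, -8130.71]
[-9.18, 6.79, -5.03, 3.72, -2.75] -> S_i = -9.18*(-0.74)^i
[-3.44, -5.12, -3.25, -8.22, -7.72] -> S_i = Random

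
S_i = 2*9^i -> [2, 18, 162, 1458, 13122]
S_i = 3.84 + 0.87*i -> [3.84, 4.71, 5.58, 6.45, 7.32]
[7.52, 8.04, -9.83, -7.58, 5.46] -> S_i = Random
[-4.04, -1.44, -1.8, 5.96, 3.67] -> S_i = Random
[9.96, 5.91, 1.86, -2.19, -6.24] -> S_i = 9.96 + -4.05*i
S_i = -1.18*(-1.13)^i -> [-1.18, 1.33, -1.51, 1.7, -1.92]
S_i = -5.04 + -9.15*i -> [-5.04, -14.19, -23.34, -32.49, -41.64]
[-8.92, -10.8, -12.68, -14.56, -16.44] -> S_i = -8.92 + -1.88*i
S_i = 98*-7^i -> [98, -686, 4802, -33614, 235298]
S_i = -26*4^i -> [-26, -104, -416, -1664, -6656]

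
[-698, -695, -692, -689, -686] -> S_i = -698 + 3*i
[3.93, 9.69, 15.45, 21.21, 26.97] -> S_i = 3.93 + 5.76*i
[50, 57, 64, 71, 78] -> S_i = 50 + 7*i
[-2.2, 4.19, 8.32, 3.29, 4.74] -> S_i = Random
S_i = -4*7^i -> [-4, -28, -196, -1372, -9604]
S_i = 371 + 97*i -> [371, 468, 565, 662, 759]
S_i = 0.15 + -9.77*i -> [0.15, -9.62, -19.39, -29.16, -38.93]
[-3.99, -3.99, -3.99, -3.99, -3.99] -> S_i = -3.99 + 0.00*i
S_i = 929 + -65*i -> [929, 864, 799, 734, 669]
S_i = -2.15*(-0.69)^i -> [-2.15, 1.48, -1.02, 0.71, -0.49]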